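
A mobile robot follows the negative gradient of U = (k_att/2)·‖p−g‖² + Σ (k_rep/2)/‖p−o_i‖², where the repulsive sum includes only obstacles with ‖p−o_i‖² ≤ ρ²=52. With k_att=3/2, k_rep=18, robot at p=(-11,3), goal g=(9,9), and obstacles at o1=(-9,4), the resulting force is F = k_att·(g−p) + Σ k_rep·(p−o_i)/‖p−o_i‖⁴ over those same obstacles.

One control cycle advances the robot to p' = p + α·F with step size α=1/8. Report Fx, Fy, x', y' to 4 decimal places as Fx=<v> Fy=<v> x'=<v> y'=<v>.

F_att = 3/2·(g−p) = 3/2·(20,6) = (30.0000,9.0000)
o1: d²=5 ≤ ρ²=52; F_rep = 18·(-2,-1)/5² = (-1.4400,-0.7200)
F = F_att + ΣF_rep = (28.5600,8.2800)
p' = p + 1/8·F = (-7.4300,4.0350)

Fx=28.5600 Fy=8.2800 x'=-7.4300 y'=4.0350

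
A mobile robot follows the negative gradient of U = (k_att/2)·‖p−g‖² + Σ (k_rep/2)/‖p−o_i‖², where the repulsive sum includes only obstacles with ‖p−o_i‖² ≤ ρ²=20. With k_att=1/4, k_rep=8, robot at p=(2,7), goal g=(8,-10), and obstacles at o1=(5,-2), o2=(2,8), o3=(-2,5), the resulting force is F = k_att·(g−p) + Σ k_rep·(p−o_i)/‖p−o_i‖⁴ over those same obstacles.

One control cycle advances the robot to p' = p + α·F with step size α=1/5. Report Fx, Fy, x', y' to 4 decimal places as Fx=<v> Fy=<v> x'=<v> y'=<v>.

F_att = 1/4·(g−p) = 1/4·(6,-17) = (1.5000,-4.2500)
o1: d²=90 > ρ²=20 → inactive
o2: d²=1 ≤ ρ²=20; F_rep = 8·(0,-1)/1² = (0.0000,-8.0000)
o3: d²=20 ≤ ρ²=20; F_rep = 8·(4,2)/20² = (0.0800,0.0400)
F = F_att + ΣF_rep = (1.5800,-12.2100)
p' = p + 1/5·F = (2.3160,4.5580)

Fx=1.5800 Fy=-12.2100 x'=2.3160 y'=4.5580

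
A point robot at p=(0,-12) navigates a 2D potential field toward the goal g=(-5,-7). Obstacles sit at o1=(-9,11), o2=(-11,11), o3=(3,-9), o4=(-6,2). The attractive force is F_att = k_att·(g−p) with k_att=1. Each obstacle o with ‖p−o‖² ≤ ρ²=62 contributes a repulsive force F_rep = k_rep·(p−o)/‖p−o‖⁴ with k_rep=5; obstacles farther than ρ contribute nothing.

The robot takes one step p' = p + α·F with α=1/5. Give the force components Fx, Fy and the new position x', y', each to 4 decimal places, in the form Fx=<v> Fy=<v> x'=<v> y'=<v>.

Fx=-5.0463 Fy=4.9537 x'=-1.0093 y'=-11.0093

F_att = 1·(g−p) = 1·(-5,5) = (-5.0000,5.0000)
o1: d²=610 > ρ²=62 → inactive
o2: d²=650 > ρ²=62 → inactive
o3: d²=18 ≤ ρ²=62; F_rep = 5·(-3,-3)/18² = (-0.0463,-0.0463)
o4: d²=232 > ρ²=62 → inactive
F = F_att + ΣF_rep = (-5.0463,4.9537)
p' = p + 1/5·F = (-1.0093,-11.0093)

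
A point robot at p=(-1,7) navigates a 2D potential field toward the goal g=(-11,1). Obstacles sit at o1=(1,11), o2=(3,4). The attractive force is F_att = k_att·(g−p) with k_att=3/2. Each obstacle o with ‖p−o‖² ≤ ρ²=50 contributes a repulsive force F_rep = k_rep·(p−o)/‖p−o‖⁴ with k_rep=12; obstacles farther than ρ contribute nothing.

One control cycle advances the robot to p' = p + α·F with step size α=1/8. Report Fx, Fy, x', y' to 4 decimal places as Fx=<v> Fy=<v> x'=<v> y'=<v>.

Fx=-15.1368 Fy=-9.0624 x'=-2.8921 y'=5.8672

F_att = 3/2·(g−p) = 3/2·(-10,-6) = (-15.0000,-9.0000)
o1: d²=20 ≤ ρ²=50; F_rep = 12·(-2,-4)/20² = (-0.0600,-0.1200)
o2: d²=25 ≤ ρ²=50; F_rep = 12·(-4,3)/25² = (-0.0768,0.0576)
F = F_att + ΣF_rep = (-15.1368,-9.0624)
p' = p + 1/8·F = (-2.8921,5.8672)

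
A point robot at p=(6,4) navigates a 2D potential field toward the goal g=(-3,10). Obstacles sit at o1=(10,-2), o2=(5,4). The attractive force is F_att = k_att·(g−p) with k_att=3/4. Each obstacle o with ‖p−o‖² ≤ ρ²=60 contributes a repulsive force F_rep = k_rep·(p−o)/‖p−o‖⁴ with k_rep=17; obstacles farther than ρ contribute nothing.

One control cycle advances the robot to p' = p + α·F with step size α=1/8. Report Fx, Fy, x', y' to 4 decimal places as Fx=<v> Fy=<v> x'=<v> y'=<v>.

F_att = 3/4·(g−p) = 3/4·(-9,6) = (-6.7500,4.5000)
o1: d²=52 ≤ ρ²=60; F_rep = 17·(-4,6)/52² = (-0.0251,0.0377)
o2: d²=1 ≤ ρ²=60; F_rep = 17·(1,0)/1² = (17.0000,0.0000)
F = F_att + ΣF_rep = (10.2249,4.5377)
p' = p + 1/8·F = (7.2781,4.5672)

Fx=10.2249 Fy=4.5377 x'=7.2781 y'=4.5672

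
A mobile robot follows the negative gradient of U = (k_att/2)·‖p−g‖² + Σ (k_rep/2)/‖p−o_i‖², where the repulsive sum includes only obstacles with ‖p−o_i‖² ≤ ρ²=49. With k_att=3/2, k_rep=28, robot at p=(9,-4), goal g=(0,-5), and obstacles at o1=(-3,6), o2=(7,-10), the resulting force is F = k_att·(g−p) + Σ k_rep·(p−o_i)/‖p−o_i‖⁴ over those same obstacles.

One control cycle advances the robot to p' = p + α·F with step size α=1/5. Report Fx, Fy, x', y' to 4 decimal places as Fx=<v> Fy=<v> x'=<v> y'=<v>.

F_att = 3/2·(g−p) = 3/2·(-9,-1) = (-13.5000,-1.5000)
o1: d²=244 > ρ²=49 → inactive
o2: d²=40 ≤ ρ²=49; F_rep = 28·(2,6)/40² = (0.0350,0.1050)
F = F_att + ΣF_rep = (-13.4650,-1.3950)
p' = p + 1/5·F = (6.3070,-4.2790)

Fx=-13.4650 Fy=-1.3950 x'=6.3070 y'=-4.2790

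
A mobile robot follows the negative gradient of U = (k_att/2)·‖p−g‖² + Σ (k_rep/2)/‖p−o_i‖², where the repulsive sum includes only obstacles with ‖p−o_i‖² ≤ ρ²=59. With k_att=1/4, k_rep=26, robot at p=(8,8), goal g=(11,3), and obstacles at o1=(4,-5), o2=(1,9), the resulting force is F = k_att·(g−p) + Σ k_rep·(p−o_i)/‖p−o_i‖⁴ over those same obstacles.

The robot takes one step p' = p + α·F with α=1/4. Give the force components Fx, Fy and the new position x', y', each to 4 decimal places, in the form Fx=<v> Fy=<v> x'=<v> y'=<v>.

Fx=0.8228 Fy=-1.2604 x'=8.2057 y'=7.6849

F_att = 1/4·(g−p) = 1/4·(3,-5) = (0.7500,-1.2500)
o1: d²=185 > ρ²=59 → inactive
o2: d²=50 ≤ ρ²=59; F_rep = 26·(7,-1)/50² = (0.0728,-0.0104)
F = F_att + ΣF_rep = (0.8228,-1.2604)
p' = p + 1/4·F = (8.2057,7.6849)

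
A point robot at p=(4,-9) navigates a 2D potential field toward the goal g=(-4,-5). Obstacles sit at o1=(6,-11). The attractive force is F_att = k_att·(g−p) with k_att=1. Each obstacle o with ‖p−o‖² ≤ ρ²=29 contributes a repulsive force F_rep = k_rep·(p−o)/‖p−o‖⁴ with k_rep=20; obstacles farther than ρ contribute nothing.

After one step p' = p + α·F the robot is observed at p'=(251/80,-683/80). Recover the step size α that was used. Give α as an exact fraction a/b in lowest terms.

F_att = 1·(g−p) = 1·(-8,4) = (-8.0000,4.0000)
o1: d²=8 ≤ ρ²=29; F_rep = 20·(-2,2)/8² = (-0.6250,0.6250)
F = F_att + ΣF_rep = (-8.6250,4.6250)
Δp = p'−p = (-0.8625,0.4625); α = Δx/Fx = (-69/80) / (-69/8) = 1/10
check: Δy/Fy = (37/80) / (37/8) = 1/10 ✓

α = 1/10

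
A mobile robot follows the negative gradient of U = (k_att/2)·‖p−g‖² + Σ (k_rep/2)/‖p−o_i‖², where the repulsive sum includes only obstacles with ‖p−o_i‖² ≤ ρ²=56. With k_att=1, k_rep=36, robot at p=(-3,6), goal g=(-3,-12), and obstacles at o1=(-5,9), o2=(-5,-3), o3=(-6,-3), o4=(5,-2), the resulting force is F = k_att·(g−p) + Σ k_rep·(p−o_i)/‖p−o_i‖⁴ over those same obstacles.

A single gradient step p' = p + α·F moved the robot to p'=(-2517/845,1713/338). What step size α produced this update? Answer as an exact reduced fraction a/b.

α = 1/20

F_att = 1·(g−p) = 1·(0,-18) = (0.0000,-18.0000)
o1: d²=13 ≤ ρ²=56; F_rep = 36·(2,-3)/13² = (0.4260,-0.6391)
o2: d²=85 > ρ²=56 → inactive
o3: d²=90 > ρ²=56 → inactive
o4: d²=128 > ρ²=56 → inactive
F = F_att + ΣF_rep = (0.4260,-18.6391)
Δp = p'−p = (0.0213,-0.9320); α = Δx/Fx = (18/845) / (72/169) = 1/20
check: Δy/Fy = (-315/338) / (-3150/169) = 1/20 ✓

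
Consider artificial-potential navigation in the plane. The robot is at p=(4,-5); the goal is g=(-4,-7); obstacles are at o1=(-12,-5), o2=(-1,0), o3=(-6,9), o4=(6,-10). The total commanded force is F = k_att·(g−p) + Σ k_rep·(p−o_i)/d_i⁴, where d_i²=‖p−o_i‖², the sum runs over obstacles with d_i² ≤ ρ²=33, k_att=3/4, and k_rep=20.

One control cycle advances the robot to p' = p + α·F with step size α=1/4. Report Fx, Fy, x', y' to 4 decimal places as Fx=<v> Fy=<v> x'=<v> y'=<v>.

Fx=-6.0476 Fy=-1.3811 x'=2.4881 y'=-5.3453

F_att = 3/4·(g−p) = 3/4·(-8,-2) = (-6.0000,-1.5000)
o1: d²=256 > ρ²=33 → inactive
o2: d²=50 > ρ²=33 → inactive
o3: d²=296 > ρ²=33 → inactive
o4: d²=29 ≤ ρ²=33; F_rep = 20·(-2,5)/29² = (-0.0476,0.1189)
F = F_att + ΣF_rep = (-6.0476,-1.3811)
p' = p + 1/4·F = (2.4881,-5.3453)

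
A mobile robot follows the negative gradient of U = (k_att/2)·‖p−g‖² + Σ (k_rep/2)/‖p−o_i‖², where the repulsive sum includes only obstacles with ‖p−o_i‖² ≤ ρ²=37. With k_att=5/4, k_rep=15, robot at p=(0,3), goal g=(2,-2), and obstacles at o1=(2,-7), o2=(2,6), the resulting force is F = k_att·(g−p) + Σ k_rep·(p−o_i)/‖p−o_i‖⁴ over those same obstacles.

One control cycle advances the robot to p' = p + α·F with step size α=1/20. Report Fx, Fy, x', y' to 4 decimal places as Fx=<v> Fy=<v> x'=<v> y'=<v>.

Fx=2.3225 Fy=-6.5163 x'=0.1161 y'=2.6742

F_att = 5/4·(g−p) = 5/4·(2,-5) = (2.5000,-6.2500)
o1: d²=104 > ρ²=37 → inactive
o2: d²=13 ≤ ρ²=37; F_rep = 15·(-2,-3)/13² = (-0.1775,-0.2663)
F = F_att + ΣF_rep = (2.3225,-6.5163)
p' = p + 1/20·F = (0.1161,2.6742)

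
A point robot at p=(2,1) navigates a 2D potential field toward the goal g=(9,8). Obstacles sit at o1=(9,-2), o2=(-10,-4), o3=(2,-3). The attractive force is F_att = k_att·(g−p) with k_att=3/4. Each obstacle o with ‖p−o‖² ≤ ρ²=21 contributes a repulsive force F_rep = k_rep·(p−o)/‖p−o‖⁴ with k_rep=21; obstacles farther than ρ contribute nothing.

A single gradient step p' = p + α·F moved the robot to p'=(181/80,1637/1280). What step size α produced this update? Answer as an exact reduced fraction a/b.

F_att = 3/4·(g−p) = 3/4·(7,7) = (5.2500,5.2500)
o1: d²=58 > ρ²=21 → inactive
o2: d²=169 > ρ²=21 → inactive
o3: d²=16 ≤ ρ²=21; F_rep = 21·(0,4)/16² = (0.0000,0.3281)
F = F_att + ΣF_rep = (5.2500,5.5781)
Δp = p'−p = (0.2625,0.2789); α = Δx/Fx = (21/80) / (21/4) = 1/20
check: Δy/Fy = (357/1280) / (357/64) = 1/20 ✓

α = 1/20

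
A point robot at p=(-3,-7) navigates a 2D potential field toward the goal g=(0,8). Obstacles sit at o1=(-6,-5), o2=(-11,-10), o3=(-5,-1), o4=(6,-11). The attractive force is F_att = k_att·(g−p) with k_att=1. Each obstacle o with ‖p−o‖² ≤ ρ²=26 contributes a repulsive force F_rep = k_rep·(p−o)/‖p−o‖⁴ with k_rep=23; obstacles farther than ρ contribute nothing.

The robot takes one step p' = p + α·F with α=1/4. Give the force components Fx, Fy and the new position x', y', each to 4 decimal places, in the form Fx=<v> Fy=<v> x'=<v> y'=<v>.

F_att = 1·(g−p) = 1·(3,15) = (3.0000,15.0000)
o1: d²=13 ≤ ρ²=26; F_rep = 23·(3,-2)/13² = (0.4083,-0.2722)
o2: d²=73 > ρ²=26 → inactive
o3: d²=40 > ρ²=26 → inactive
o4: d²=97 > ρ²=26 → inactive
F = F_att + ΣF_rep = (3.4083,14.7278)
p' = p + 1/4·F = (-2.1479,-3.3180)

Fx=3.4083 Fy=14.7278 x'=-2.1479 y'=-3.3180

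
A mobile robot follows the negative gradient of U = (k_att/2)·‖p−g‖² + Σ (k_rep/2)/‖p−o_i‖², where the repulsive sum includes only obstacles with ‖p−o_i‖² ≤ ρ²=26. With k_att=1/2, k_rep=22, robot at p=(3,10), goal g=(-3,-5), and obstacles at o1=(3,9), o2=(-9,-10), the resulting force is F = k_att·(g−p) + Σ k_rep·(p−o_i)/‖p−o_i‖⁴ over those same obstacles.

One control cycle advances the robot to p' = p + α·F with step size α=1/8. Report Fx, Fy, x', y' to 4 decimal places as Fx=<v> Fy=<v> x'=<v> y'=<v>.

F_att = 1/2·(g−p) = 1/2·(-6,-15) = (-3.0000,-7.5000)
o1: d²=1 ≤ ρ²=26; F_rep = 22·(0,1)/1² = (0.0000,22.0000)
o2: d²=544 > ρ²=26 → inactive
F = F_att + ΣF_rep = (-3.0000,14.5000)
p' = p + 1/8·F = (2.6250,11.8125)

Fx=-3.0000 Fy=14.5000 x'=2.6250 y'=11.8125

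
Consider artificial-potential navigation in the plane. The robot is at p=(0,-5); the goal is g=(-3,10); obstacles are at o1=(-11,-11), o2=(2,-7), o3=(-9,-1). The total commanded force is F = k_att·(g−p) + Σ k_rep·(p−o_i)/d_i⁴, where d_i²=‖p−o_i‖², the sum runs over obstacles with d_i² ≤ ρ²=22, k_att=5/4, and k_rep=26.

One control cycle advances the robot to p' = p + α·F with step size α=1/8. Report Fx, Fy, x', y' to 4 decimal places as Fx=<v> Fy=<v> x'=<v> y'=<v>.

Fx=-4.5625 Fy=19.5625 x'=-0.5703 y'=-2.5547

F_att = 5/4·(g−p) = 5/4·(-3,15) = (-3.7500,18.7500)
o1: d²=157 > ρ²=22 → inactive
o2: d²=8 ≤ ρ²=22; F_rep = 26·(-2,2)/8² = (-0.8125,0.8125)
o3: d²=97 > ρ²=22 → inactive
F = F_att + ΣF_rep = (-4.5625,19.5625)
p' = p + 1/8·F = (-0.5703,-2.5547)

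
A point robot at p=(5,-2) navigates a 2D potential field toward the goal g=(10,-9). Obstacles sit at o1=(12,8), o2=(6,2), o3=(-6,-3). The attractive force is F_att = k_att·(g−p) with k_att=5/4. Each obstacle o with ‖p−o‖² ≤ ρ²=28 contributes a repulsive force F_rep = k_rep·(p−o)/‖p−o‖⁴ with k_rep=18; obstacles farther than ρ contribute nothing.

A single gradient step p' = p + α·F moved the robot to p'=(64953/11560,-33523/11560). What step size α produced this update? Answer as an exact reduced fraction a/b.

α = 1/10

F_att = 5/4·(g−p) = 5/4·(5,-7) = (6.2500,-8.7500)
o1: d²=149 > ρ²=28 → inactive
o2: d²=17 ≤ ρ²=28; F_rep = 18·(-1,-4)/17² = (-0.0623,-0.2491)
o3: d²=122 > ρ²=28 → inactive
F = F_att + ΣF_rep = (6.1877,-8.9991)
Δp = p'−p = (0.6188,-0.8999); α = Δx/Fx = (7153/11560) / (7153/1156) = 1/10
check: Δy/Fy = (-10403/11560) / (-10403/1156) = 1/10 ✓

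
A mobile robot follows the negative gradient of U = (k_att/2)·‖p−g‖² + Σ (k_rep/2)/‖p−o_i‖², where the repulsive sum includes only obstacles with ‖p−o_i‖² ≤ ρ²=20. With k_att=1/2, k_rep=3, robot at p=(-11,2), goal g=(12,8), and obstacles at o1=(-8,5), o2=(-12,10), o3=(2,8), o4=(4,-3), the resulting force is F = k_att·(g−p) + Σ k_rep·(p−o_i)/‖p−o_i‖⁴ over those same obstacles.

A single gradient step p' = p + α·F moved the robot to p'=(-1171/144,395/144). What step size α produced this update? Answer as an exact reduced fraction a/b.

α = 1/4

F_att = 1/2·(g−p) = 1/2·(23,6) = (11.5000,3.0000)
o1: d²=18 ≤ ρ²=20; F_rep = 3·(-3,-3)/18² = (-0.0278,-0.0278)
o2: d²=65 > ρ²=20 → inactive
o3: d²=205 > ρ²=20 → inactive
o4: d²=250 > ρ²=20 → inactive
F = F_att + ΣF_rep = (11.4722,2.9722)
Δp = p'−p = (2.8681,0.7431); α = Δx/Fx = (413/144) / (413/36) = 1/4
check: Δy/Fy = (107/144) / (107/36) = 1/4 ✓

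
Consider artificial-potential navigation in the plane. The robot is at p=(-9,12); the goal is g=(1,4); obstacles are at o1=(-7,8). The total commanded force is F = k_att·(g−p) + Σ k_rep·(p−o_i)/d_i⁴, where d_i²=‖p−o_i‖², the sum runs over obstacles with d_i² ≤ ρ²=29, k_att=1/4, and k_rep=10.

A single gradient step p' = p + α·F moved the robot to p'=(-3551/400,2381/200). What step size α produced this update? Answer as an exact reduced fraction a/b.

α = 1/20

F_att = 1/4·(g−p) = 1/4·(10,-8) = (2.5000,-2.0000)
o1: d²=20 ≤ ρ²=29; F_rep = 10·(-2,4)/20² = (-0.0500,0.1000)
F = F_att + ΣF_rep = (2.4500,-1.9000)
Δp = p'−p = (0.1225,-0.0950); α = Δx/Fx = (49/400) / (49/20) = 1/20
check: Δy/Fy = (-19/200) / (-19/10) = 1/20 ✓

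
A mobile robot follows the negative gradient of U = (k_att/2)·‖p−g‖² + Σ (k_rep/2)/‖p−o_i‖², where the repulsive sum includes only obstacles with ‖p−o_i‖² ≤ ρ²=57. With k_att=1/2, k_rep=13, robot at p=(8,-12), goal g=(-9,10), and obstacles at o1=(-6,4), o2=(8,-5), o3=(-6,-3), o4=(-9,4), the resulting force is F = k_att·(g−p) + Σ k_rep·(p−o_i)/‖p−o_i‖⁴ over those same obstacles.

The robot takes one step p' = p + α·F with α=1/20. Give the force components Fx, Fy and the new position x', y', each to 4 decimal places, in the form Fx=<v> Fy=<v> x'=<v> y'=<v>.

Fx=-8.5000 Fy=10.9621 x'=7.5750 y'=-11.4519

F_att = 1/2·(g−p) = 1/2·(-17,22) = (-8.5000,11.0000)
o1: d²=452 > ρ²=57 → inactive
o2: d²=49 ≤ ρ²=57; F_rep = 13·(0,-7)/49² = (0.0000,-0.0379)
o3: d²=277 > ρ²=57 → inactive
o4: d²=545 > ρ²=57 → inactive
F = F_att + ΣF_rep = (-8.5000,10.9621)
p' = p + 1/20·F = (7.5750,-11.4519)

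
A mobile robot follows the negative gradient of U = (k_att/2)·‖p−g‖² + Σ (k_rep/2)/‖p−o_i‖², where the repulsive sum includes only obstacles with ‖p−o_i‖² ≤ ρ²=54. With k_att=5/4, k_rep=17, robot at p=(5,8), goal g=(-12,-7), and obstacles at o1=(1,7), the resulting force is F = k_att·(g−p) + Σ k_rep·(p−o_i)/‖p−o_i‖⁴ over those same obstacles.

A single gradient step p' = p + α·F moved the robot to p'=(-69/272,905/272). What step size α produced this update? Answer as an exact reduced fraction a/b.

F_att = 5/4·(g−p) = 5/4·(-17,-15) = (-21.2500,-18.7500)
o1: d²=17 ≤ ρ²=54; F_rep = 17·(4,1)/17² = (0.2353,0.0588)
F = F_att + ΣF_rep = (-21.0147,-18.6912)
Δp = p'−p = (-5.2537,-4.6728); α = Δx/Fx = (-1429/272) / (-1429/68) = 1/4
check: Δy/Fy = (-1271/272) / (-1271/68) = 1/4 ✓

α = 1/4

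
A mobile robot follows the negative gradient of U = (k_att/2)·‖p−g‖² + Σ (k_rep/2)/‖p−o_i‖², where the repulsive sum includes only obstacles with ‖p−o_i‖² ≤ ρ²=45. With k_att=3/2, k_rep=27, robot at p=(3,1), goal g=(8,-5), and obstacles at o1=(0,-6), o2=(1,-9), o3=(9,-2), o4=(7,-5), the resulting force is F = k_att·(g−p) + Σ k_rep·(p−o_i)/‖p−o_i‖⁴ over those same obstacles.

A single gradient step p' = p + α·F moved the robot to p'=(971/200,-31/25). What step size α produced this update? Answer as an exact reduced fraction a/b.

F_att = 3/2·(g−p) = 3/2·(5,-6) = (7.5000,-9.0000)
o1: d²=58 > ρ²=45 → inactive
o2: d²=104 > ρ²=45 → inactive
o3: d²=45 ≤ ρ²=45; F_rep = 27·(-6,3)/45² = (-0.0800,0.0400)
o4: d²=52 > ρ²=45 → inactive
F = F_att + ΣF_rep = (7.4200,-8.9600)
Δp = p'−p = (1.8550,-2.2400); α = Δx/Fx = (371/200) / (371/50) = 1/4
check: Δy/Fy = (-56/25) / (-224/25) = 1/4 ✓

α = 1/4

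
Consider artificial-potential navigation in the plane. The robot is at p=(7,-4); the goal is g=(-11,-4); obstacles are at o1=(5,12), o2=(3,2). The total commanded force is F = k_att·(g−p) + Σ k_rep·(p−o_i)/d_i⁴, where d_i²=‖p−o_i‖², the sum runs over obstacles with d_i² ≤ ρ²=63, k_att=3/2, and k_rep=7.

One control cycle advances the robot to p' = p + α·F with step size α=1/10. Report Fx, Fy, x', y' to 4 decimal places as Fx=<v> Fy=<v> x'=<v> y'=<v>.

F_att = 3/2·(g−p) = 3/2·(-18,0) = (-27.0000,0.0000)
o1: d²=260 > ρ²=63 → inactive
o2: d²=52 ≤ ρ²=63; F_rep = 7·(4,-6)/52² = (0.0104,-0.0155)
F = F_att + ΣF_rep = (-26.9896,-0.0155)
p' = p + 1/10·F = (4.3010,-4.0016)

Fx=-26.9896 Fy=-0.0155 x'=4.3010 y'=-4.0016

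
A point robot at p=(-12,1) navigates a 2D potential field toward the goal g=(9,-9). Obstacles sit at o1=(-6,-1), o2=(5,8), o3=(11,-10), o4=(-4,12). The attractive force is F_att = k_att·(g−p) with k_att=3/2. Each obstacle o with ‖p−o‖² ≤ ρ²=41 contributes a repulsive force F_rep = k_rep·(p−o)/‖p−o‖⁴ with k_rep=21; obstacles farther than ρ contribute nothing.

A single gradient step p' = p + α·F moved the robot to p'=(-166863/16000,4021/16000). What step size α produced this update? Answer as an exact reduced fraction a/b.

α = 1/20

F_att = 3/2·(g−p) = 3/2·(21,-10) = (31.5000,-15.0000)
o1: d²=40 ≤ ρ²=41; F_rep = 21·(-6,2)/40² = (-0.0788,0.0262)
o2: d²=338 > ρ²=41 → inactive
o3: d²=650 > ρ²=41 → inactive
o4: d²=185 > ρ²=41 → inactive
F = F_att + ΣF_rep = (31.4213,-14.9738)
Δp = p'−p = (1.5711,-0.7487); α = Δx/Fx = (25137/16000) / (25137/800) = 1/20
check: Δy/Fy = (-11979/16000) / (-11979/800) = 1/20 ✓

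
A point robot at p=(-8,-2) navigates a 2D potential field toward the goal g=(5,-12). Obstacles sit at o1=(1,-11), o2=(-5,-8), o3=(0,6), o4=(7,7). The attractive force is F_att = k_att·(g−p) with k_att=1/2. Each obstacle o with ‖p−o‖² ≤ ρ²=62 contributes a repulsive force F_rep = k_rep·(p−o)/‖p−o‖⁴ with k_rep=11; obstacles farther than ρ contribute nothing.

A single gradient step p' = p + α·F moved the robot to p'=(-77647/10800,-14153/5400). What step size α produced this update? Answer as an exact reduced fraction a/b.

α = 1/8

F_att = 1/2·(g−p) = 1/2·(13,-10) = (6.5000,-5.0000)
o1: d²=162 > ρ²=62 → inactive
o2: d²=45 ≤ ρ²=62; F_rep = 11·(-3,6)/45² = (-0.0163,0.0326)
o3: d²=128 > ρ²=62 → inactive
o4: d²=306 > ρ²=62 → inactive
F = F_att + ΣF_rep = (6.4837,-4.9674)
Δp = p'−p = (0.8105,-0.6209); α = Δx/Fx = (8753/10800) / (8753/1350) = 1/8
check: Δy/Fy = (-3353/5400) / (-3353/675) = 1/8 ✓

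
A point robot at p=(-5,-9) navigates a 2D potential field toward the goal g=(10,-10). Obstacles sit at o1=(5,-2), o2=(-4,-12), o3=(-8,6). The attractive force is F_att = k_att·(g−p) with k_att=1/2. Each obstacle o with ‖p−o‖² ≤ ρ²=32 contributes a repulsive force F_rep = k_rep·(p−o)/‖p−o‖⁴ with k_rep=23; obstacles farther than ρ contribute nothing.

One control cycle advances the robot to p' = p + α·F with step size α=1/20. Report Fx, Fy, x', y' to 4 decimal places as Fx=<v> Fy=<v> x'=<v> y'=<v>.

Fx=7.2700 Fy=0.1900 x'=-4.6365 y'=-8.9905

F_att = 1/2·(g−p) = 1/2·(15,-1) = (7.5000,-0.5000)
o1: d²=149 > ρ²=32 → inactive
o2: d²=10 ≤ ρ²=32; F_rep = 23·(-1,3)/10² = (-0.2300,0.6900)
o3: d²=234 > ρ²=32 → inactive
F = F_att + ΣF_rep = (7.2700,0.1900)
p' = p + 1/20·F = (-4.6365,-8.9905)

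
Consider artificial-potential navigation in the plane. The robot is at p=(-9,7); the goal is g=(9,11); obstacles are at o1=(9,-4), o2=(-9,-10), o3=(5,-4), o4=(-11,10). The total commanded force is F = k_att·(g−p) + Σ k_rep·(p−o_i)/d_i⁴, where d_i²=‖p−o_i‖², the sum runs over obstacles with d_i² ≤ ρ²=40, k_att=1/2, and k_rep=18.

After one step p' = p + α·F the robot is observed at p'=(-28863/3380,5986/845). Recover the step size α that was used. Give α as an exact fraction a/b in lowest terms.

F_att = 1/2·(g−p) = 1/2·(18,4) = (9.0000,2.0000)
o1: d²=445 > ρ²=40 → inactive
o2: d²=289 > ρ²=40 → inactive
o3: d²=317 > ρ²=40 → inactive
o4: d²=13 ≤ ρ²=40; F_rep = 18·(2,-3)/13² = (0.2130,-0.3195)
F = F_att + ΣF_rep = (9.2130,1.6805)
Δp = p'−p = (0.4607,0.0840); α = Δx/Fx = (1557/3380) / (1557/169) = 1/20
check: Δy/Fy = (71/845) / (284/169) = 1/20 ✓

α = 1/20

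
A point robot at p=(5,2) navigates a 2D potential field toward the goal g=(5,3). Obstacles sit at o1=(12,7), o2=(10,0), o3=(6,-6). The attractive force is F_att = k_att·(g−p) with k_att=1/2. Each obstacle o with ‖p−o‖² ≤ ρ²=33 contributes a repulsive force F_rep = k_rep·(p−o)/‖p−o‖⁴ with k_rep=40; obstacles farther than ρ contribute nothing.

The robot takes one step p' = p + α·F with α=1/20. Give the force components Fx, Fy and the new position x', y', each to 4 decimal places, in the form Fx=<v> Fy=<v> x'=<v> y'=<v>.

F_att = 1/2·(g−p) = 1/2·(0,1) = (0.0000,0.5000)
o1: d²=74 > ρ²=33 → inactive
o2: d²=29 ≤ ρ²=33; F_rep = 40·(-5,2)/29² = (-0.2378,0.0951)
o3: d²=65 > ρ²=33 → inactive
F = F_att + ΣF_rep = (-0.2378,0.5951)
p' = p + 1/20·F = (4.9881,2.0298)

Fx=-0.2378 Fy=0.5951 x'=4.9881 y'=2.0298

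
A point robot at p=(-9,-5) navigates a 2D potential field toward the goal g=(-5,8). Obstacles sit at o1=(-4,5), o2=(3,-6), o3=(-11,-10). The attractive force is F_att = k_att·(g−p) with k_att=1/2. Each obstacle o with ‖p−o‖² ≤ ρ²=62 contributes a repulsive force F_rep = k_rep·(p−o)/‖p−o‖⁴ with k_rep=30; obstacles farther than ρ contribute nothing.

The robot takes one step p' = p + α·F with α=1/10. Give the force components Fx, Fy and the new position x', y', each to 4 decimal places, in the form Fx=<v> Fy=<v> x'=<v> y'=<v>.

Fx=2.0713 Fy=6.6784 x'=-8.7929 y'=-4.3322

F_att = 1/2·(g−p) = 1/2·(4,13) = (2.0000,6.5000)
o1: d²=125 > ρ²=62 → inactive
o2: d²=145 > ρ²=62 → inactive
o3: d²=29 ≤ ρ²=62; F_rep = 30·(2,5)/29² = (0.0713,0.1784)
F = F_att + ΣF_rep = (2.0713,6.6784)
p' = p + 1/10·F = (-8.7929,-4.3322)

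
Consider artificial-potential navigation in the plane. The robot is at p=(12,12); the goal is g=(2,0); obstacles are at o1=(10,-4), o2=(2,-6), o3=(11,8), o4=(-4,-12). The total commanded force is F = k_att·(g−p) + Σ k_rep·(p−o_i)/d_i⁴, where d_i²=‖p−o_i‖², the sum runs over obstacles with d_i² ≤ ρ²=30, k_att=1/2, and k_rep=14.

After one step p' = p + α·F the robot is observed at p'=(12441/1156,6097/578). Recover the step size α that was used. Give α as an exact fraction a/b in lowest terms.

F_att = 1/2·(g−p) = 1/2·(-10,-12) = (-5.0000,-6.0000)
o1: d²=260 > ρ²=30 → inactive
o2: d²=424 > ρ²=30 → inactive
o3: d²=17 ≤ ρ²=30; F_rep = 14·(1,4)/17² = (0.0484,0.1938)
o4: d²=832 > ρ²=30 → inactive
F = F_att + ΣF_rep = (-4.9516,-5.8062)
Δp = p'−p = (-1.2379,-1.4516); α = Δx/Fx = (-1431/1156) / (-1431/289) = 1/4
check: Δy/Fy = (-839/578) / (-1678/289) = 1/4 ✓

α = 1/4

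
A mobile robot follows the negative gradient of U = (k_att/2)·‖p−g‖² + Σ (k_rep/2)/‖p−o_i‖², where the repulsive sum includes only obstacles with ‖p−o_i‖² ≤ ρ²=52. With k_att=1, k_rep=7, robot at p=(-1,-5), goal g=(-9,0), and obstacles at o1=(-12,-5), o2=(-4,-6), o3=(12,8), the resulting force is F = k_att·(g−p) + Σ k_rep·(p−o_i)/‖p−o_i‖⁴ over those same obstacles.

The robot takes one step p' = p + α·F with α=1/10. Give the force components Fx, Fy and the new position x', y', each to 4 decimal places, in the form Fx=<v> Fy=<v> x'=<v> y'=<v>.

Fx=-7.7900 Fy=5.0700 x'=-1.7790 y'=-4.4930

F_att = 1·(g−p) = 1·(-8,5) = (-8.0000,5.0000)
o1: d²=121 > ρ²=52 → inactive
o2: d²=10 ≤ ρ²=52; F_rep = 7·(3,1)/10² = (0.2100,0.0700)
o3: d²=338 > ρ²=52 → inactive
F = F_att + ΣF_rep = (-7.7900,5.0700)
p' = p + 1/10·F = (-1.7790,-4.4930)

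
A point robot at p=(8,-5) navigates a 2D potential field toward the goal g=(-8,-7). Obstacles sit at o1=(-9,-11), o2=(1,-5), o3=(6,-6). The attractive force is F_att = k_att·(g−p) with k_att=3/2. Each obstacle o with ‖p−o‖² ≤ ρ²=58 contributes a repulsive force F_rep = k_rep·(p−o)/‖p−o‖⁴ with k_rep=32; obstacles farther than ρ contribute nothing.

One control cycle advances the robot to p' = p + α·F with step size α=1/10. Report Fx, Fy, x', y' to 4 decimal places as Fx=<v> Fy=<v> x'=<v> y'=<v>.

Fx=-21.3467 Fy=-1.7200 x'=5.8653 y'=-5.1720

F_att = 3/2·(g−p) = 3/2·(-16,-2) = (-24.0000,-3.0000)
o1: d²=325 > ρ²=58 → inactive
o2: d²=49 ≤ ρ²=58; F_rep = 32·(7,0)/49² = (0.0933,0.0000)
o3: d²=5 ≤ ρ²=58; F_rep = 32·(2,1)/5² = (2.5600,1.2800)
F = F_att + ΣF_rep = (-21.3467,-1.7200)
p' = p + 1/10·F = (5.8653,-5.1720)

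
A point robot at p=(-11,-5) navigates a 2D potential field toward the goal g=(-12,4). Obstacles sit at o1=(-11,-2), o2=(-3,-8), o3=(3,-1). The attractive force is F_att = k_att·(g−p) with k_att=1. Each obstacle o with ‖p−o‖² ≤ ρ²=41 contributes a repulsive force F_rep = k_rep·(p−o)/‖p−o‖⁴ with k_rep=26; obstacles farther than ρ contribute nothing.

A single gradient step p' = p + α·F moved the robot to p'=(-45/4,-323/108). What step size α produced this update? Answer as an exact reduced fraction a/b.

α = 1/4

F_att = 1·(g−p) = 1·(-1,9) = (-1.0000,9.0000)
o1: d²=9 ≤ ρ²=41; F_rep = 26·(0,-3)/9² = (0.0000,-0.9630)
o2: d²=73 > ρ²=41 → inactive
o3: d²=212 > ρ²=41 → inactive
F = F_att + ΣF_rep = (-1.0000,8.0370)
Δp = p'−p = (-0.2500,2.0093); α = Δx/Fx = (-1/4) / (-1) = 1/4
check: Δy/Fy = (217/108) / (217/27) = 1/4 ✓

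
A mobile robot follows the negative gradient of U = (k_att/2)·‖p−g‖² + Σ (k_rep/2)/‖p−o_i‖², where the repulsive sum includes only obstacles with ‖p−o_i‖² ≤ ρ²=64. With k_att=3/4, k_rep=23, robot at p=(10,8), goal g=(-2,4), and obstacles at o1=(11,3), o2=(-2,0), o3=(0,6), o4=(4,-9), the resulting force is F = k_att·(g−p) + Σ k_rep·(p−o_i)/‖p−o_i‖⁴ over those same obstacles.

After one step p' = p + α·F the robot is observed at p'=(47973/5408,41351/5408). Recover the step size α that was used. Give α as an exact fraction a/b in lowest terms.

F_att = 3/4·(g−p) = 3/4·(-12,-4) = (-9.0000,-3.0000)
o1: d²=26 ≤ ρ²=64; F_rep = 23·(-1,5)/26² = (-0.0340,0.1701)
o2: d²=208 > ρ²=64 → inactive
o3: d²=104 > ρ²=64 → inactive
o4: d²=325 > ρ²=64 → inactive
F = F_att + ΣF_rep = (-9.0340,-2.8299)
Δp = p'−p = (-1.1293,-0.3537); α = Δx/Fx = (-6107/5408) / (-6107/676) = 1/8
check: Δy/Fy = (-1913/5408) / (-1913/676) = 1/8 ✓

α = 1/8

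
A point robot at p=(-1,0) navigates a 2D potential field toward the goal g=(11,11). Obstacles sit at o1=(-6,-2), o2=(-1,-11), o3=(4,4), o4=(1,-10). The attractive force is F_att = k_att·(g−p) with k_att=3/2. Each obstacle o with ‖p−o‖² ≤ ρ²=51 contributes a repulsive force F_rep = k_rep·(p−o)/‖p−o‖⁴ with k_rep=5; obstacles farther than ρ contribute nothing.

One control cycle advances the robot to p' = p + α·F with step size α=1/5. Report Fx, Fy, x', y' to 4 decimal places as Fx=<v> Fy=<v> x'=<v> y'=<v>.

Fx=18.0149 Fy=16.5000 x'=2.6030 y'=3.3000

F_att = 3/2·(g−p) = 3/2·(12,11) = (18.0000,16.5000)
o1: d²=29 ≤ ρ²=51; F_rep = 5·(5,2)/29² = (0.0297,0.0119)
o2: d²=121 > ρ²=51 → inactive
o3: d²=41 ≤ ρ²=51; F_rep = 5·(-5,-4)/41² = (-0.0149,-0.0119)
o4: d²=104 > ρ²=51 → inactive
F = F_att + ΣF_rep = (18.0149,16.5000)
p' = p + 1/5·F = (2.6030,3.3000)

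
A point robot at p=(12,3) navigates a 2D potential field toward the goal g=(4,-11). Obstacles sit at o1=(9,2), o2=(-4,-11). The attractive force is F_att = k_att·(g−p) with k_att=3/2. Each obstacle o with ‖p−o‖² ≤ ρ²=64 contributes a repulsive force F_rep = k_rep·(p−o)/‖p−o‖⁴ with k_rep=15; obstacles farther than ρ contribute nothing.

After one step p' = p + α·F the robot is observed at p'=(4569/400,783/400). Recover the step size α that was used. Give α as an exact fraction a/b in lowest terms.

α = 1/20

F_att = 3/2·(g−p) = 3/2·(-8,-14) = (-12.0000,-21.0000)
o1: d²=10 ≤ ρ²=64; F_rep = 15·(3,1)/10² = (0.4500,0.1500)
o2: d²=452 > ρ²=64 → inactive
F = F_att + ΣF_rep = (-11.5500,-20.8500)
Δp = p'−p = (-0.5775,-1.0425); α = Δx/Fx = (-231/400) / (-231/20) = 1/20
check: Δy/Fy = (-417/400) / (-417/20) = 1/20 ✓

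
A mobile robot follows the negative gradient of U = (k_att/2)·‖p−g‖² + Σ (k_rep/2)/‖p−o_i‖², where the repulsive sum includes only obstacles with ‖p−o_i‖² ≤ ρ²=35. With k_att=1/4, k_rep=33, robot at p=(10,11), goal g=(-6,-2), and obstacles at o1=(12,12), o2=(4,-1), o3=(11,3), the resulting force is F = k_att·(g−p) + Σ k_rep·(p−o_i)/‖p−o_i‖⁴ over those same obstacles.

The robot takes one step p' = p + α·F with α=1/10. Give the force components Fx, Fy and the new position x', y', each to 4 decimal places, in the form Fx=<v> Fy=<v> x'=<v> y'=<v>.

F_att = 1/4·(g−p) = 1/4·(-16,-13) = (-4.0000,-3.2500)
o1: d²=5 ≤ ρ²=35; F_rep = 33·(-2,-1)/5² = (-2.6400,-1.3200)
o2: d²=180 > ρ²=35 → inactive
o3: d²=65 > ρ²=35 → inactive
F = F_att + ΣF_rep = (-6.6400,-4.5700)
p' = p + 1/10·F = (9.3360,10.5430)

Fx=-6.6400 Fy=-4.5700 x'=9.3360 y'=10.5430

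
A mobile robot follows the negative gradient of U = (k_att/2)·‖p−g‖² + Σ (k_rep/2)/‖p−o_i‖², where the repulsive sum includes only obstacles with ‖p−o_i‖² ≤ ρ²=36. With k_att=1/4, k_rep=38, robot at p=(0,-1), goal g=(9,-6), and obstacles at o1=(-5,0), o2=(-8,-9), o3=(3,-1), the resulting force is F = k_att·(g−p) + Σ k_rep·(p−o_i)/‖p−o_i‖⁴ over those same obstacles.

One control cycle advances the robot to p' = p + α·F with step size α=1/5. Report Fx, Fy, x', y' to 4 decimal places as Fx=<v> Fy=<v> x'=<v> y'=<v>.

F_att = 1/4·(g−p) = 1/4·(9,-5) = (2.2500,-1.2500)
o1: d²=26 ≤ ρ²=36; F_rep = 38·(5,-1)/26² = (0.2811,-0.0562)
o2: d²=128 > ρ²=36 → inactive
o3: d²=9 ≤ ρ²=36; F_rep = 38·(-3,0)/9² = (-1.4074,0.0000)
F = F_att + ΣF_rep = (1.1237,-1.3062)
p' = p + 1/5·F = (0.2247,-1.2612)

Fx=1.1237 Fy=-1.3062 x'=0.2247 y'=-1.2612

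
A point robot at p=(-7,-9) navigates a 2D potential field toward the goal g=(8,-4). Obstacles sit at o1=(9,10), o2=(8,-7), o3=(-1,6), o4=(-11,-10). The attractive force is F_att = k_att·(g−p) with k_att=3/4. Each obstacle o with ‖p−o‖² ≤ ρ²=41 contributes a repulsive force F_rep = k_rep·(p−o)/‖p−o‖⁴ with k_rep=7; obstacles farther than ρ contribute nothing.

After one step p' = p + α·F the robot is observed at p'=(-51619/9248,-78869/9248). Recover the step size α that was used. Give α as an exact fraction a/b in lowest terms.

α = 1/8

F_att = 3/4·(g−p) = 3/4·(15,5) = (11.2500,3.7500)
o1: d²=617 > ρ²=41 → inactive
o2: d²=229 > ρ²=41 → inactive
o3: d²=261 > ρ²=41 → inactive
o4: d²=17 ≤ ρ²=41; F_rep = 7·(4,1)/17² = (0.0969,0.0242)
F = F_att + ΣF_rep = (11.3469,3.7742)
Δp = p'−p = (1.4184,0.4718); α = Δx/Fx = (13117/9248) / (13117/1156) = 1/8
check: Δy/Fy = (4363/9248) / (4363/1156) = 1/8 ✓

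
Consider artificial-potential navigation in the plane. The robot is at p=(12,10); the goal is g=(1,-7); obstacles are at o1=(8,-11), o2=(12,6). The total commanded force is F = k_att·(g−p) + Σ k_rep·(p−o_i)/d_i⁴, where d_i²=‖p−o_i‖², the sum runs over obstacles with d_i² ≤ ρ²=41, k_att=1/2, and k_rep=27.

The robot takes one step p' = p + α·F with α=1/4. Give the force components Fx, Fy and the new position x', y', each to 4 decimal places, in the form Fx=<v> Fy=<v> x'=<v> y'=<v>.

Fx=-5.5000 Fy=-8.0781 x'=10.6250 y'=7.9805

F_att = 1/2·(g−p) = 1/2·(-11,-17) = (-5.5000,-8.5000)
o1: d²=457 > ρ²=41 → inactive
o2: d²=16 ≤ ρ²=41; F_rep = 27·(0,4)/16² = (0.0000,0.4219)
F = F_att + ΣF_rep = (-5.5000,-8.0781)
p' = p + 1/4·F = (10.6250,7.9805)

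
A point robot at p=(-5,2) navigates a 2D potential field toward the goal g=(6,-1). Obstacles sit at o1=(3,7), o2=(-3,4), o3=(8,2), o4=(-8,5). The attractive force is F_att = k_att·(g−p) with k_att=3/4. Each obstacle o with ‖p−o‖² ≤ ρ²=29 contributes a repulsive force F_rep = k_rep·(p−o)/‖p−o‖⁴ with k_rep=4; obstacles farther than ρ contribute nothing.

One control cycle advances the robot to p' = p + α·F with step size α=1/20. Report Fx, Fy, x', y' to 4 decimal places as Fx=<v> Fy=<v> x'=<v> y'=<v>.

F_att = 3/4·(g−p) = 3/4·(11,-3) = (8.2500,-2.2500)
o1: d²=89 > ρ²=29 → inactive
o2: d²=8 ≤ ρ²=29; F_rep = 4·(-2,-2)/8² = (-0.1250,-0.1250)
o3: d²=169 > ρ²=29 → inactive
o4: d²=18 ≤ ρ²=29; F_rep = 4·(3,-3)/18² = (0.0370,-0.0370)
F = F_att + ΣF_rep = (8.1620,-2.4120)
p' = p + 1/20·F = (-4.5919,1.8794)

Fx=8.1620 Fy=-2.4120 x'=-4.5919 y'=1.8794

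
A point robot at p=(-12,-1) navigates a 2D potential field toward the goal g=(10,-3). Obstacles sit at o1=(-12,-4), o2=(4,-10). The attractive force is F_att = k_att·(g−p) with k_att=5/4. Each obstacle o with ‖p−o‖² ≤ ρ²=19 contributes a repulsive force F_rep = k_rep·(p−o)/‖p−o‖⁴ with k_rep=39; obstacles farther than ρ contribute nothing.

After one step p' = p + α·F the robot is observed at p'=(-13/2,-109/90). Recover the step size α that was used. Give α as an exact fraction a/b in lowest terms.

α = 1/5

F_att = 5/4·(g−p) = 5/4·(22,-2) = (27.5000,-2.5000)
o1: d²=9 ≤ ρ²=19; F_rep = 39·(0,3)/9² = (0.0000,1.4444)
o2: d²=337 > ρ²=19 → inactive
F = F_att + ΣF_rep = (27.5000,-1.0556)
Δp = p'−p = (5.5000,-0.2111); α = Δx/Fx = (11/2) / (55/2) = 1/5
check: Δy/Fy = (-19/90) / (-19/18) = 1/5 ✓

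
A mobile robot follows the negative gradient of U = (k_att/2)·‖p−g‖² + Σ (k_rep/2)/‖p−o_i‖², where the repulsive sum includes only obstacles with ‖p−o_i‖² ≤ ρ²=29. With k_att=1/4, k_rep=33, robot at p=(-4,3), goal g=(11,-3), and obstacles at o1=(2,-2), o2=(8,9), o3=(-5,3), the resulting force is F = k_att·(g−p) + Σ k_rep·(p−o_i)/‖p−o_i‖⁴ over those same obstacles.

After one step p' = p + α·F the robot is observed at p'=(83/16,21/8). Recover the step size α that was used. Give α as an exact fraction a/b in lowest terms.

α = 1/4

F_att = 1/4·(g−p) = 1/4·(15,-6) = (3.7500,-1.5000)
o1: d²=61 > ρ²=29 → inactive
o2: d²=180 > ρ²=29 → inactive
o3: d²=1 ≤ ρ²=29; F_rep = 33·(1,0)/1² = (33.0000,0.0000)
F = F_att + ΣF_rep = (36.7500,-1.5000)
Δp = p'−p = (9.1875,-0.3750); α = Δx/Fx = (147/16) / (147/4) = 1/4
check: Δy/Fy = (-3/8) / (-3/2) = 1/4 ✓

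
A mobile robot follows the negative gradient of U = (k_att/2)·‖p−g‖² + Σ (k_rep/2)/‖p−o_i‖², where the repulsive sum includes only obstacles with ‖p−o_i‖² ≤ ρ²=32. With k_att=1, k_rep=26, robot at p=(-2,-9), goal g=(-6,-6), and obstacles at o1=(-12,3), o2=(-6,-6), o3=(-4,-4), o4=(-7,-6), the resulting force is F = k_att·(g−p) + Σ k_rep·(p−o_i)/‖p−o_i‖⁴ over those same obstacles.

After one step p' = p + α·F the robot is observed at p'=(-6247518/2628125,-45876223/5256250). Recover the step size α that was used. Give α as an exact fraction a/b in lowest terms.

F_att = 1·(g−p) = 1·(-4,3) = (-4.0000,3.0000)
o1: d²=244 > ρ²=32 → inactive
o2: d²=25 ≤ ρ²=32; F_rep = 26·(4,-3)/25² = (0.1664,-0.1248)
o3: d²=29 ≤ ρ²=32; F_rep = 26·(2,-5)/29² = (0.0618,-0.1546)
o4: d²=34 > ρ²=32 → inactive
F = F_att + ΣF_rep = (-3.7718,2.7206)
Δp = p'−p = (-0.3772,0.2721); α = Δx/Fx = (-991268/2628125) / (-1982536/525625) = 1/10
check: Δy/Fy = (1430027/5256250) / (1430027/525625) = 1/10 ✓

α = 1/10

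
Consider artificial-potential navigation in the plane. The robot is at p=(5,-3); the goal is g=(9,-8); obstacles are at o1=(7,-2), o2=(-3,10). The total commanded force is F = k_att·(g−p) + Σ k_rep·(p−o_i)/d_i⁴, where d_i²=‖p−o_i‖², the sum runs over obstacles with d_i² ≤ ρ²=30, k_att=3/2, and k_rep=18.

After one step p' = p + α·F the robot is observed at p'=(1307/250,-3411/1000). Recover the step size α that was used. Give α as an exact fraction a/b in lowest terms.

F_att = 3/2·(g−p) = 3/2·(4,-5) = (6.0000,-7.5000)
o1: d²=5 ≤ ρ²=30; F_rep = 18·(-2,-1)/5² = (-1.4400,-0.7200)
o2: d²=233 > ρ²=30 → inactive
F = F_att + ΣF_rep = (4.5600,-8.2200)
Δp = p'−p = (0.2280,-0.4110); α = Δx/Fx = (57/250) / (114/25) = 1/20
check: Δy/Fy = (-411/1000) / (-411/50) = 1/20 ✓

α = 1/20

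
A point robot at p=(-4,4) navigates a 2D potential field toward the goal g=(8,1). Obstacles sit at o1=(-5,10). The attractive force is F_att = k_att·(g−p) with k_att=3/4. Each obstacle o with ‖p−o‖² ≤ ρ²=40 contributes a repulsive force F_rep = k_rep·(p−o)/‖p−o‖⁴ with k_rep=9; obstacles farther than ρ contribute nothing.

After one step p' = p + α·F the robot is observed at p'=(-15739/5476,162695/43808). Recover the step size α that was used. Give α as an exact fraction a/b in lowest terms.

F_att = 3/4·(g−p) = 3/4·(12,-3) = (9.0000,-2.2500)
o1: d²=37 ≤ ρ²=40; F_rep = 9·(1,-6)/37² = (0.0066,-0.0394)
F = F_att + ΣF_rep = (9.0066,-2.2894)
Δp = p'−p = (1.1258,-0.2862); α = Δx/Fx = (6165/5476) / (12330/1369) = 1/8
check: Δy/Fy = (-12537/43808) / (-12537/5476) = 1/8 ✓

α = 1/8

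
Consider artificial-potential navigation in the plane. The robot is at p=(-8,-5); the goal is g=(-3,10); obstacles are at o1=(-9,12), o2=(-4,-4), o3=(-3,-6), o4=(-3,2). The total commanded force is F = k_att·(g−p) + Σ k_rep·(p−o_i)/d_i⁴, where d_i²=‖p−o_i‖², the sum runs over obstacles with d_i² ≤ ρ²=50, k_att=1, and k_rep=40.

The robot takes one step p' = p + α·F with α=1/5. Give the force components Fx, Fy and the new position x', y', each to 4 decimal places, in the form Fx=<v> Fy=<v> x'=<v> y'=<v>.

Fx=4.1505 Fy=14.9208 x'=-7.1699 y'=-2.0158

F_att = 1·(g−p) = 1·(5,15) = (5.0000,15.0000)
o1: d²=290 > ρ²=50 → inactive
o2: d²=17 ≤ ρ²=50; F_rep = 40·(-4,-1)/17² = (-0.5536,-0.1384)
o3: d²=26 ≤ ρ²=50; F_rep = 40·(-5,1)/26² = (-0.2959,0.0592)
o4: d²=74 > ρ²=50 → inactive
F = F_att + ΣF_rep = (4.1505,14.9208)
p' = p + 1/5·F = (-7.1699,-2.0158)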